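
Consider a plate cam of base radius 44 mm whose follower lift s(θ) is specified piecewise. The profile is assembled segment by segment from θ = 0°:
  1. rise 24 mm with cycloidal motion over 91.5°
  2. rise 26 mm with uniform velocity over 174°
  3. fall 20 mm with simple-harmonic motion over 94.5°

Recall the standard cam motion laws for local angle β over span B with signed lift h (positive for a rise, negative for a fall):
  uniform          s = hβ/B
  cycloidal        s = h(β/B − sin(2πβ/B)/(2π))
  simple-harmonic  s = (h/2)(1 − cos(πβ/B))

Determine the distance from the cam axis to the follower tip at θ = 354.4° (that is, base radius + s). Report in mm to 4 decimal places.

seg 1 [0°–91.5°] cycloidal, h=24: full span → s += 24 → s = 24.0000
seg 2 [91.5°–265.5°] uniform, h=26: full span → s += 26 → s = 50.0000
seg 3 [265.5°–360°] simple-harmonic, h=-20: θ=354.4° here. β=88.9, B=94.5. -20/2·(1 − cos(π·0.9407)) = -19.8272 → s = 30.1728
radial distance = base radius + s = 44 + 30.1728 = 74.1728

74.1728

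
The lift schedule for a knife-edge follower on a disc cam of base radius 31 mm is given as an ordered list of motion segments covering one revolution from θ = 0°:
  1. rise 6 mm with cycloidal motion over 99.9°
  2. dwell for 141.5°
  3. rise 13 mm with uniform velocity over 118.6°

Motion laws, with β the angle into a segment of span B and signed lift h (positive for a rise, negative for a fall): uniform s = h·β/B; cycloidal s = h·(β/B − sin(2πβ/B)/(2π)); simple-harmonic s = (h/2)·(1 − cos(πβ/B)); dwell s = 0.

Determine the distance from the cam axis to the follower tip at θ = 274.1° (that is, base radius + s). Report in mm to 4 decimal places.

seg 1 [0°–99.9°] cycloidal, h=6: full span → s += 6 → s = 6.0000
seg 2 [99.9°–241.4°] dwell: s stays 6.0000
seg 3 [241.4°–360°] uniform, h=13: θ=274.1° here. β=32.7, B=118.6. 13·32.7/118.6 = 3.5843 → s = 9.5843
radial distance = base radius + s = 31 + 9.5843 = 40.5843

40.5843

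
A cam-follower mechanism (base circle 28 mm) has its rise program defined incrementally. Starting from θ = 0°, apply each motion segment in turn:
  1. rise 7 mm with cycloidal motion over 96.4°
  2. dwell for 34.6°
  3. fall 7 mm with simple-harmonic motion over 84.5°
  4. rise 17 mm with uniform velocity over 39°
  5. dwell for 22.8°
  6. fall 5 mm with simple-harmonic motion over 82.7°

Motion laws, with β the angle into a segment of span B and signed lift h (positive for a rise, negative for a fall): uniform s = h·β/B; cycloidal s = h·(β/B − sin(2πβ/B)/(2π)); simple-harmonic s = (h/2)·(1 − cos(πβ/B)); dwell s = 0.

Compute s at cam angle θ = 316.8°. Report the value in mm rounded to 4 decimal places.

seg 1 [0°–96.4°] cycloidal, h=7: full span → s += 7 → s = 7.0000
seg 2 [96.4°–131°] dwell: s stays 7.0000
seg 3 [131°–215.5°] simple-harmonic, h=-7: full span → s += -7 → s = 0.0000
seg 4 [215.5°–254.5°] uniform, h=17: full span → s += 17 → s = 17.0000
seg 5 [254.5°–277.3°] dwell: s stays 17.0000
seg 6 [277.3°–360°] simple-harmonic, h=-5: θ=316.8° here. β=39.5, B=82.7. -5/2·(1 − cos(π·0.4776)) = -2.3245 → s = 14.6755

14.6755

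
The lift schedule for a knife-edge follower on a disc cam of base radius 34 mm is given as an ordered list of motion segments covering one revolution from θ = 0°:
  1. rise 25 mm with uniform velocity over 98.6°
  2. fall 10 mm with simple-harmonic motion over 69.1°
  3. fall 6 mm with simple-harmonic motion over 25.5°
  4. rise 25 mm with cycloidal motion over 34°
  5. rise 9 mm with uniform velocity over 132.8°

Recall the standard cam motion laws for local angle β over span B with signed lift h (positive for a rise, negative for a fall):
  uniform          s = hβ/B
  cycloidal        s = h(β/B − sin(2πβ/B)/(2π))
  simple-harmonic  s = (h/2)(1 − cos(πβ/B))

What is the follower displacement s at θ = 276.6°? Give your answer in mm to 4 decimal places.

seg 1 [0°–98.6°] uniform, h=25: full span → s += 25 → s = 25.0000
seg 2 [98.6°–167.7°] simple-harmonic, h=-10: full span → s += -10 → s = 15.0000
seg 3 [167.7°–193.2°] simple-harmonic, h=-6: full span → s += -6 → s = 9.0000
seg 4 [193.2°–227.2°] cycloidal, h=25: full span → s += 25 → s = 34.0000
seg 5 [227.2°–360°] uniform, h=9: θ=276.6° here. β=49.4, B=132.8. 9·49.4/132.8 = 3.3479 → s = 37.3479

37.3479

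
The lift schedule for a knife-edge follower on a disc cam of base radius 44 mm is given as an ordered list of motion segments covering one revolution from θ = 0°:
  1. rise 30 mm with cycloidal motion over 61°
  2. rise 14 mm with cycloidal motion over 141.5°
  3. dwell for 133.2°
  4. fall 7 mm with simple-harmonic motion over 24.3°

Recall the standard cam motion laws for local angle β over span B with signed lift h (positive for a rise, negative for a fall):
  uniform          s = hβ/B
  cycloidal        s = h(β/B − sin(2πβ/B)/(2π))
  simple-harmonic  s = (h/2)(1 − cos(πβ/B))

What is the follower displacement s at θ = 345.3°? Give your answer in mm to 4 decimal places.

seg 1 [0°–61°] cycloidal, h=30: full span → s += 30 → s = 30.0000
seg 2 [61°–202.5°] cycloidal, h=14: full span → s += 14 → s = 44.0000
seg 3 [202.5°–335.7°] dwell: s stays 44.0000
seg 4 [335.7°–360°] simple-harmonic, h=-7: θ=345.3° here. β=9.6, B=24.3. -7/2·(1 − cos(π·0.3951)) = -2.3669 → s = 41.6331

41.6331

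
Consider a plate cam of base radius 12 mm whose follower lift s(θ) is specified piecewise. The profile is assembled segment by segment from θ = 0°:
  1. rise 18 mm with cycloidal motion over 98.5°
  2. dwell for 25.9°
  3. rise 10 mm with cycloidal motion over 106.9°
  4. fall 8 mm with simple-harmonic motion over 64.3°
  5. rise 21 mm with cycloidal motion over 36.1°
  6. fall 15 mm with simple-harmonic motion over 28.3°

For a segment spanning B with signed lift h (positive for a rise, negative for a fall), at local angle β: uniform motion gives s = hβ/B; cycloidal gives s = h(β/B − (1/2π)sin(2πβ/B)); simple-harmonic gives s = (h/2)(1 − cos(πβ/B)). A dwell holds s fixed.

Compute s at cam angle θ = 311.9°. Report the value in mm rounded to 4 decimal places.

seg 1 [0°–98.5°] cycloidal, h=18: full span → s += 18 → s = 18.0000
seg 2 [98.5°–124.4°] dwell: s stays 18.0000
seg 3 [124.4°–231.3°] cycloidal, h=10: full span → s += 10 → s = 28.0000
seg 4 [231.3°–295.6°] simple-harmonic, h=-8: full span → s += -8 → s = 20.0000
seg 5 [295.6°–331.7°] cycloidal, h=21: θ=311.9° here. β=16.3, B=36.1. 21·(0.4515 − sin(2π·0.4515)/(2π)) = 8.4797 → s = 28.4797

28.4797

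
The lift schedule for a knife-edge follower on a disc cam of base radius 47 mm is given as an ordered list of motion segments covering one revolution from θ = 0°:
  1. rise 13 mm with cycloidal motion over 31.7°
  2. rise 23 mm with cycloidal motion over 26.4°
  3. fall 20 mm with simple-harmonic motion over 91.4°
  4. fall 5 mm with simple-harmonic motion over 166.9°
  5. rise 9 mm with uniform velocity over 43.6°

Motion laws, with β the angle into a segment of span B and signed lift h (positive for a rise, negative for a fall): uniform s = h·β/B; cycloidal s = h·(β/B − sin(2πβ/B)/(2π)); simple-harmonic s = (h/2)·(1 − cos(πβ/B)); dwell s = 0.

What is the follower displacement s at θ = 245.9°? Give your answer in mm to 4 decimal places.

seg 1 [0°–31.7°] cycloidal, h=13: full span → s += 13 → s = 13.0000
seg 2 [31.7°–58.1°] cycloidal, h=23: full span → s += 23 → s = 36.0000
seg 3 [58.1°–149.5°] simple-harmonic, h=-20: full span → s += -20 → s = 16.0000
seg 4 [149.5°–316.4°] simple-harmonic, h=-5: θ=245.9° here. β=96.4, B=166.9. -5/2·(1 − cos(π·0.5776)) = -3.1034 → s = 12.8966

12.8966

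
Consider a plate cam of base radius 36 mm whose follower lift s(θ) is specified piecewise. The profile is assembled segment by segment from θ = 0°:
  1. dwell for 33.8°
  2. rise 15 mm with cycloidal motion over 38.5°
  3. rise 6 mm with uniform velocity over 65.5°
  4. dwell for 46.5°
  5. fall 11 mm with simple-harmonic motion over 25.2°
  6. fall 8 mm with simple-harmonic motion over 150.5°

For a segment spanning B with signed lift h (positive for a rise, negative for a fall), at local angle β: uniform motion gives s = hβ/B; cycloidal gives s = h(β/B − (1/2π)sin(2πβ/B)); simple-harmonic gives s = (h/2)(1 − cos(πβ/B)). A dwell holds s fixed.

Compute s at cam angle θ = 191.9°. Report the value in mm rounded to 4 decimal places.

seg 1 [0°–33.8°] dwell: s stays 0.0000
seg 2 [33.8°–72.3°] cycloidal, h=15: full span → s += 15 → s = 15.0000
seg 3 [72.3°–137.8°] uniform, h=6: full span → s += 6 → s = 21.0000
seg 4 [137.8°–184.3°] dwell: s stays 21.0000
seg 5 [184.3°–209.5°] simple-harmonic, h=-11: θ=191.9° here. β=7.6, B=25.2. -11/2·(1 − cos(π·0.3016)) = -2.2894 → s = 18.7106

18.7106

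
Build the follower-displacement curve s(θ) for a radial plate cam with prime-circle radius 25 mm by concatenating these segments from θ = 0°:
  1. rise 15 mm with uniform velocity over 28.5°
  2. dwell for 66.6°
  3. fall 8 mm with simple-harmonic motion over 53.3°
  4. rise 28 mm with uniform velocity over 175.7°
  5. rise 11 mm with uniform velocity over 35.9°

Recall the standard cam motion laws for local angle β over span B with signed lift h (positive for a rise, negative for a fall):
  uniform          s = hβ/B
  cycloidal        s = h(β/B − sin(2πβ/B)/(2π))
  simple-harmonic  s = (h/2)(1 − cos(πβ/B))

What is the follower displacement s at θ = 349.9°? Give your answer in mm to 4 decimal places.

seg 1 [0°–28.5°] uniform, h=15: full span → s += 15 → s = 15.0000
seg 2 [28.5°–95.1°] dwell: s stays 15.0000
seg 3 [95.1°–148.4°] simple-harmonic, h=-8: full span → s += -8 → s = 7.0000
seg 4 [148.4°–324.1°] uniform, h=28: full span → s += 28 → s = 35.0000
seg 5 [324.1°–360°] uniform, h=11: θ=349.9° here. β=25.8, B=35.9. 11·25.8/35.9 = 7.9053 → s = 42.9053

42.9053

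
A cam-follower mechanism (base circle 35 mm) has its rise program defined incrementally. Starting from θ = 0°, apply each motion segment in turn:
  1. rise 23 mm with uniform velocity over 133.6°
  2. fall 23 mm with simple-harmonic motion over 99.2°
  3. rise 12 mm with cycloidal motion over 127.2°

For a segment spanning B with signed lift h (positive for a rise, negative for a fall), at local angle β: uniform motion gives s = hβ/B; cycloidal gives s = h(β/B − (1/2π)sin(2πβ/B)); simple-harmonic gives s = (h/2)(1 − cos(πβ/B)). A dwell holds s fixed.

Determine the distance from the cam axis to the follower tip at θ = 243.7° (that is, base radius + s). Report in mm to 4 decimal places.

seg 1 [0°–133.6°] uniform, h=23: full span → s += 23 → s = 23.0000
seg 2 [133.6°–232.8°] simple-harmonic, h=-23: full span → s += -23 → s = 0.0000
seg 3 [232.8°–360°] cycloidal, h=12: θ=243.7° here. β=10.9, B=127.2. 12·(0.0857 − sin(2π·0.0857)/(2π)) = 0.0490 → s = 0.0490
radial distance = base radius + s = 35 + 0.0490 = 35.0490

35.0490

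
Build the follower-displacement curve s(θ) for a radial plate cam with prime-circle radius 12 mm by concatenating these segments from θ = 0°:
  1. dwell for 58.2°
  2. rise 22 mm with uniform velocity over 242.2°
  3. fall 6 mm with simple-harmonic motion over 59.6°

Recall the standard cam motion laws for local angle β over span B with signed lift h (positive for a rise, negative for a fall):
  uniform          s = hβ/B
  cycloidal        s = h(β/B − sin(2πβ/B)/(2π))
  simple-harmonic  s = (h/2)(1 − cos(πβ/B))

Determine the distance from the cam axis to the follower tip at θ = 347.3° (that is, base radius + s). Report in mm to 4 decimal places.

seg 1 [0°–58.2°] dwell: s stays 0.0000
seg 2 [58.2°–300.4°] uniform, h=22: full span → s += 22 → s = 22.0000
seg 3 [300.4°–360°] simple-harmonic, h=-6: θ=347.3° here. β=46.9, B=59.6. -6/2·(1 − cos(π·0.7869)) = -5.3525 → s = 16.6475
radial distance = base radius + s = 12 + 16.6475 = 28.6475

28.6475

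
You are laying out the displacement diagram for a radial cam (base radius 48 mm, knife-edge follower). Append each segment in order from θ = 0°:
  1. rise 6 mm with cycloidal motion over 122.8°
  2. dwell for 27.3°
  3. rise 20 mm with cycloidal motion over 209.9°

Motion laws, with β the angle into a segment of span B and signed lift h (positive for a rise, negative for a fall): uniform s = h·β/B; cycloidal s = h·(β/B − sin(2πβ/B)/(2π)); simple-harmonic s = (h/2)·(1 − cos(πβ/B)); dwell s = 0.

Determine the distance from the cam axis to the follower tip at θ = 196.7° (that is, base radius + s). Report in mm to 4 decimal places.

seg 1 [0°–122.8°] cycloidal, h=6: full span → s += 6 → s = 6.0000
seg 2 [122.8°–150.1°] dwell: s stays 6.0000
seg 3 [150.1°–360°] cycloidal, h=20: θ=196.7° here. β=46.6, B=209.9. 20·(0.2220 − sin(2π·0.2220)/(2π)) = 1.3062 → s = 7.3062
radial distance = base radius + s = 48 + 7.3062 = 55.3062

55.3062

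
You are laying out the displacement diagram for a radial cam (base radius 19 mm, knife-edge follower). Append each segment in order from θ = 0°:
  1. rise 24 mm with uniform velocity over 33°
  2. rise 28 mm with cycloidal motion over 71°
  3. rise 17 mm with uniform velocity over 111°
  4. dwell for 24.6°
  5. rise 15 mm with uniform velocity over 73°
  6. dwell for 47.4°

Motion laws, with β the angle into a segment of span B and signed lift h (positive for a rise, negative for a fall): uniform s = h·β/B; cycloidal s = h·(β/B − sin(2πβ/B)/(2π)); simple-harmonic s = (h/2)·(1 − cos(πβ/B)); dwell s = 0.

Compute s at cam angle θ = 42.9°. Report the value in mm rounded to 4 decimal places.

seg 1 [0°–33°] uniform, h=24: full span → s += 24 → s = 24.0000
seg 2 [33°–104°] cycloidal, h=28: θ=42.9° here. β=9.9, B=71. 28·(0.1394 − sin(2π·0.1394)/(2π)) = 0.4806 → s = 24.4806

24.4806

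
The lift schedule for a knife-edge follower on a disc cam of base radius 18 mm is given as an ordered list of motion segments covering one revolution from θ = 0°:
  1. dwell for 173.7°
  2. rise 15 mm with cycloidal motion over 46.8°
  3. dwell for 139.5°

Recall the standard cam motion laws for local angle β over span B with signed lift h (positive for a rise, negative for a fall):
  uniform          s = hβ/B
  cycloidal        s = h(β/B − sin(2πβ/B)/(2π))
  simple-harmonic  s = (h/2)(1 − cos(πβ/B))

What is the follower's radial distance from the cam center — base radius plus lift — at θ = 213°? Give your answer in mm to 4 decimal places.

seg 1 [0°–173.7°] dwell: s stays 0.0000
seg 2 [173.7°–220.5°] cycloidal, h=15: θ=213° here. β=39.3, B=46.8. 15·(0.8397 − sin(2π·0.8397)/(2π)) = 14.6139 → s = 14.6139
radial distance = base radius + s = 18 + 14.6139 = 32.6139

32.6139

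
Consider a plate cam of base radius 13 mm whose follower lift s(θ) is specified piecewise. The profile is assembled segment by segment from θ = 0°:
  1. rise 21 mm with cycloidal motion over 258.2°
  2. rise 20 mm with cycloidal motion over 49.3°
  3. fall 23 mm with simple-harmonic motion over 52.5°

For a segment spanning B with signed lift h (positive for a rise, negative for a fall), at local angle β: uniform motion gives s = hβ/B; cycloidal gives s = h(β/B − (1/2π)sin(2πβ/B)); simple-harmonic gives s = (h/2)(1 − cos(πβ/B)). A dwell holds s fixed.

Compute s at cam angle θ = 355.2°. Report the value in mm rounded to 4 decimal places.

seg 1 [0°–258.2°] cycloidal, h=21: full span → s += 21 → s = 21.0000
seg 2 [258.2°–307.5°] cycloidal, h=20: full span → s += 20 → s = 41.0000
seg 3 [307.5°–360°] simple-harmonic, h=-23: θ=355.2° here. β=47.7, B=52.5. -23/2·(1 − cos(π·0.9086)) = -22.5289 → s = 18.4711

18.4711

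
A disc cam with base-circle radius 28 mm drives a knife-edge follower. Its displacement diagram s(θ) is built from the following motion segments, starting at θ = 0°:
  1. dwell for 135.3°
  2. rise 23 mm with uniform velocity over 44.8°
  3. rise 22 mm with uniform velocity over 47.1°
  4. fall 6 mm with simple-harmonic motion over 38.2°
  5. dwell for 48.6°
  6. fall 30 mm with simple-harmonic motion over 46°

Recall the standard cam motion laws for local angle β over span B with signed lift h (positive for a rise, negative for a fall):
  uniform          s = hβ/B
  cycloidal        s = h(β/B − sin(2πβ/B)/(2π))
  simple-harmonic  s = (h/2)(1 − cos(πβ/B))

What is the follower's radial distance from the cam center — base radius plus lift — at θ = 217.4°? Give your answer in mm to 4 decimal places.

seg 1 [0°–135.3°] dwell: s stays 0.0000
seg 2 [135.3°–180.1°] uniform, h=23: full span → s += 23 → s = 23.0000
seg 3 [180.1°–227.2°] uniform, h=22: θ=217.4° here. β=37.3, B=47.1. 22·37.3/47.1 = 17.4225 → s = 40.4225
radial distance = base radius + s = 28 + 40.4225 = 68.4225

68.4225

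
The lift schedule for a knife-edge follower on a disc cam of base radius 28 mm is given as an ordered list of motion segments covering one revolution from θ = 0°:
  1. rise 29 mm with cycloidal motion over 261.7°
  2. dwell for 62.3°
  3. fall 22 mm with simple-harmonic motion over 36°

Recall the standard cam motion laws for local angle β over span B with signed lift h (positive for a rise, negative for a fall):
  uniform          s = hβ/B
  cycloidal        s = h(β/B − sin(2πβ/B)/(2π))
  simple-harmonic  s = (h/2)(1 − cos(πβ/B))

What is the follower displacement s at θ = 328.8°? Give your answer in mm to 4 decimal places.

seg 1 [0°–261.7°] cycloidal, h=29: full span → s += 29 → s = 29.0000
seg 2 [261.7°–324°] dwell: s stays 29.0000
seg 3 [324°–360°] simple-harmonic, h=-22: θ=328.8° here. β=4.8, B=36. -22/2·(1 − cos(π·0.1333)) = -0.9510 → s = 28.0490

28.0490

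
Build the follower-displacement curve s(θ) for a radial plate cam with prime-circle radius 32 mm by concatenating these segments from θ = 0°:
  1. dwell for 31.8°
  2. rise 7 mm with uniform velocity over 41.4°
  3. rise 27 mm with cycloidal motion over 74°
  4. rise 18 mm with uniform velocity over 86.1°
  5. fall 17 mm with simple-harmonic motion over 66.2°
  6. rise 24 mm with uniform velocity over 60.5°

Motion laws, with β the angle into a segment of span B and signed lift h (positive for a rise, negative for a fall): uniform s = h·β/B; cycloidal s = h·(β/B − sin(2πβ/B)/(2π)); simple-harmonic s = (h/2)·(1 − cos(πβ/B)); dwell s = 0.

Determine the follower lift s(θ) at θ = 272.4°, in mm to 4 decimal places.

seg 1 [0°–31.8°] dwell: s stays 0.0000
seg 2 [31.8°–73.2°] uniform, h=7: full span → s += 7 → s = 7.0000
seg 3 [73.2°–147.2°] cycloidal, h=27: full span → s += 27 → s = 34.0000
seg 4 [147.2°–233.3°] uniform, h=18: full span → s += 18 → s = 52.0000
seg 5 [233.3°–299.5°] simple-harmonic, h=-17: θ=272.4° here. β=39.1, B=66.2. -17/2·(1 − cos(π·0.5906)) = -10.8877 → s = 41.1123

41.1123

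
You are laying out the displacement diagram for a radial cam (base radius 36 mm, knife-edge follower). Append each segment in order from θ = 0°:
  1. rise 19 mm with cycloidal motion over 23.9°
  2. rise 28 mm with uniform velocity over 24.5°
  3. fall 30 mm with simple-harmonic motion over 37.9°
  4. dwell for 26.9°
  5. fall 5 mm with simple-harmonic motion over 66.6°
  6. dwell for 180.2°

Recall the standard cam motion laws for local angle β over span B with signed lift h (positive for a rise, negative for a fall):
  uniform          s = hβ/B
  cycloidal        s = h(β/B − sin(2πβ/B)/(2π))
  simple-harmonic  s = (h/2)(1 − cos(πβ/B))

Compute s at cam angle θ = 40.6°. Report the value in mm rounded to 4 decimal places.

seg 1 [0°–23.9°] cycloidal, h=19: full span → s += 19 → s = 19.0000
seg 2 [23.9°–48.4°] uniform, h=28: θ=40.6° here. β=16.7, B=24.5. 28·16.7/24.5 = 19.0857 → s = 38.0857

38.0857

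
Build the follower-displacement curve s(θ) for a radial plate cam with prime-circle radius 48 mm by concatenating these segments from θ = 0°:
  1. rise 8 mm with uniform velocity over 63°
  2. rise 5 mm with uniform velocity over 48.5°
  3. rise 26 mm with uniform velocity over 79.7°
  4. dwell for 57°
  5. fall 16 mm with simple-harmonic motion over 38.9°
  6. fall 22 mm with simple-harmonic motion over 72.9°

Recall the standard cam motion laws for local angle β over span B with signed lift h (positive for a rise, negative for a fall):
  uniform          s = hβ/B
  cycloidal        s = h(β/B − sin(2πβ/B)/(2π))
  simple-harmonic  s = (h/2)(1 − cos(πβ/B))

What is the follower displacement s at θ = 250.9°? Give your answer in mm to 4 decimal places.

seg 1 [0°–63°] uniform, h=8: full span → s += 8 → s = 8.0000
seg 2 [63°–111.5°] uniform, h=5: full span → s += 5 → s = 13.0000
seg 3 [111.5°–191.2°] uniform, h=26: full span → s += 26 → s = 39.0000
seg 4 [191.2°–248.2°] dwell: s stays 39.0000
seg 5 [248.2°–287.1°] simple-harmonic, h=-16: θ=250.9° here. β=2.7, B=38.9. -16/2·(1 − cos(π·0.0694)) = -0.1894 → s = 38.8106

38.8106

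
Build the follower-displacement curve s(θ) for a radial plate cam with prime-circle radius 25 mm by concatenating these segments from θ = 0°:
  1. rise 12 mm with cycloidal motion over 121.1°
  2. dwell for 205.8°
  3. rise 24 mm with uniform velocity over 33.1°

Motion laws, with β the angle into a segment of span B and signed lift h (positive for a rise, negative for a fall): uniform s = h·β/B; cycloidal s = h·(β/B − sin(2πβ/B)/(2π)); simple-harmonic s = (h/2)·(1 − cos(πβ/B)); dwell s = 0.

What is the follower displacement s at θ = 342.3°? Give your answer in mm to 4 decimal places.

seg 1 [0°–121.1°] cycloidal, h=12: full span → s += 12 → s = 12.0000
seg 2 [121.1°–326.9°] dwell: s stays 12.0000
seg 3 [326.9°–360°] uniform, h=24: θ=342.3° here. β=15.4, B=33.1. 24·15.4/33.1 = 11.1662 → s = 23.1662

23.1662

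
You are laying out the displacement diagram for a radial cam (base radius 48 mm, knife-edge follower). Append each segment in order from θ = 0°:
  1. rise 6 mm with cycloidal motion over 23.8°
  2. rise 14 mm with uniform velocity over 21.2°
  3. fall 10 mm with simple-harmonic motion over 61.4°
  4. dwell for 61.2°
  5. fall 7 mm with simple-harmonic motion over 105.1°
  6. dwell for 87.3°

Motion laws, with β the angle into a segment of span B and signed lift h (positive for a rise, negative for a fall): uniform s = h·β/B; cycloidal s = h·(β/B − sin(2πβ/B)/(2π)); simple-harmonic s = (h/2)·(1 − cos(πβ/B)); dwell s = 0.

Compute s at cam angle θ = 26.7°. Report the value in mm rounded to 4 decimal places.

seg 1 [0°–23.8°] cycloidal, h=6: full span → s += 6 → s = 6.0000
seg 2 [23.8°–45°] uniform, h=14: θ=26.7° here. β=2.9, B=21.2. 14·2.9/21.2 = 1.9151 → s = 7.9151

7.9151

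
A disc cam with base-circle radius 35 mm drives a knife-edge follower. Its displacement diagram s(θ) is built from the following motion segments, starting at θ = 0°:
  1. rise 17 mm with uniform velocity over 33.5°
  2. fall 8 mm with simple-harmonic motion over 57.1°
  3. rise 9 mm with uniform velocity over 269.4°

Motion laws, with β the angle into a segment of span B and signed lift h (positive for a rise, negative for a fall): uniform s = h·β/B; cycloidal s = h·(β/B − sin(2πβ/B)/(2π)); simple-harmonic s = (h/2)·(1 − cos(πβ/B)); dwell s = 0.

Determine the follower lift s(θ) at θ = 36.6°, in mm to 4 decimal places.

seg 1 [0°–33.5°] uniform, h=17: full span → s += 17 → s = 17.0000
seg 2 [33.5°–90.6°] simple-harmonic, h=-8: θ=36.6° here. β=3.1, B=57.1. -8/2·(1 − cos(π·0.0543)) = -0.0580 → s = 16.9420

16.9420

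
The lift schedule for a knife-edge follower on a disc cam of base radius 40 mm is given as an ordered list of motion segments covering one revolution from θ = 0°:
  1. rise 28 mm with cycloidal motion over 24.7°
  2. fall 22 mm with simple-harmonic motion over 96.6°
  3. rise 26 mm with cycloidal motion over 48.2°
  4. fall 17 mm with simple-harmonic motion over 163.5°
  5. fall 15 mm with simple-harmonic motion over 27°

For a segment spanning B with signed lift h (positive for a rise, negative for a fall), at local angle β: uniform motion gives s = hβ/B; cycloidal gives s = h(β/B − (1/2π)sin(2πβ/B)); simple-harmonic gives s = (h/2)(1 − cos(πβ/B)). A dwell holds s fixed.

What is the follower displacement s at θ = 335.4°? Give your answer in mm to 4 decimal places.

seg 1 [0°–24.7°] cycloidal, h=28: full span → s += 28 → s = 28.0000
seg 2 [24.7°–121.3°] simple-harmonic, h=-22: full span → s += -22 → s = 6.0000
seg 3 [121.3°–169.5°] cycloidal, h=26: full span → s += 26 → s = 32.0000
seg 4 [169.5°–333°] simple-harmonic, h=-17: full span → s += -17 → s = 15.0000
seg 5 [333°–360°] simple-harmonic, h=-15: θ=335.4° here. β=2.4, B=27. -15/2·(1 − cos(π·0.0889)) = -0.2905 → s = 14.7095

14.7095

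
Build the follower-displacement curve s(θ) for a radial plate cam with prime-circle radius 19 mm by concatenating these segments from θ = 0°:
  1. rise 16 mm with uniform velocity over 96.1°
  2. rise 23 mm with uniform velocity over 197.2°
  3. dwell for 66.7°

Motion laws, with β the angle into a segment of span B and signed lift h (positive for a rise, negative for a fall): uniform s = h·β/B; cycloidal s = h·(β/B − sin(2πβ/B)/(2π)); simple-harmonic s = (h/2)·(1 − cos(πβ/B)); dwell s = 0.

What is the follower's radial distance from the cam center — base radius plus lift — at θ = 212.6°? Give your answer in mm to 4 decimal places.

seg 1 [0°–96.1°] uniform, h=16: full span → s += 16 → s = 16.0000
seg 2 [96.1°–293.3°] uniform, h=23: θ=212.6° here. β=116.5, B=197.2. 23·116.5/197.2 = 13.5877 → s = 29.5877
radial distance = base radius + s = 19 + 29.5877 = 48.5877

48.5877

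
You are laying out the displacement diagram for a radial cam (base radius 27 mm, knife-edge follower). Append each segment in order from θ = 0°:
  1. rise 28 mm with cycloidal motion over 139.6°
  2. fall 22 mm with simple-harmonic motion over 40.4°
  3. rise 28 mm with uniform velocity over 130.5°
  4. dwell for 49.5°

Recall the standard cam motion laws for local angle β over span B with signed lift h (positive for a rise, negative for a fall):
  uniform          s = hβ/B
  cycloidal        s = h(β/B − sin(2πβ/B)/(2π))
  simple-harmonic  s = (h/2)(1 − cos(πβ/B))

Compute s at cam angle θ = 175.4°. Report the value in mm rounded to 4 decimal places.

seg 1 [0°–139.6°] cycloidal, h=28: full span → s += 28 → s = 28.0000
seg 2 [139.6°–180°] simple-harmonic, h=-22: θ=175.4° here. β=35.8, B=40.4. -22/2·(1 − cos(π·0.8861)) = -21.3037 → s = 6.6963

6.6963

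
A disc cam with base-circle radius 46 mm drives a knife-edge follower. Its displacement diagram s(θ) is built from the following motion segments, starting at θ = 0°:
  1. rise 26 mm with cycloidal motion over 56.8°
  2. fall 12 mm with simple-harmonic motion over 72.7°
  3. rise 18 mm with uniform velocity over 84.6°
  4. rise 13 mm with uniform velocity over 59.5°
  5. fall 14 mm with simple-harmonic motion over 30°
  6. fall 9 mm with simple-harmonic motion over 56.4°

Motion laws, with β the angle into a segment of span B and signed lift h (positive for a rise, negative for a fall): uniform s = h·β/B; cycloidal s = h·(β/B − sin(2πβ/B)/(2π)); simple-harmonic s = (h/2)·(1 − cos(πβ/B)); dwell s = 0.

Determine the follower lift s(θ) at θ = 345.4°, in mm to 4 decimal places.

seg 1 [0°–56.8°] cycloidal, h=26: full span → s += 26 → s = 26.0000
seg 2 [56.8°–129.5°] simple-harmonic, h=-12: full span → s += -12 → s = 14.0000
seg 3 [129.5°–214.1°] uniform, h=18: full span → s += 18 → s = 32.0000
seg 4 [214.1°–273.6°] uniform, h=13: full span → s += 13 → s = 45.0000
seg 5 [273.6°–303.6°] simple-harmonic, h=-14: full span → s += -14 → s = 31.0000
seg 6 [303.6°–360°] simple-harmonic, h=-9: θ=345.4° here. β=41.8, B=56.4. -9/2·(1 − cos(π·0.7411)) = -7.5921 → s = 23.4079

23.4079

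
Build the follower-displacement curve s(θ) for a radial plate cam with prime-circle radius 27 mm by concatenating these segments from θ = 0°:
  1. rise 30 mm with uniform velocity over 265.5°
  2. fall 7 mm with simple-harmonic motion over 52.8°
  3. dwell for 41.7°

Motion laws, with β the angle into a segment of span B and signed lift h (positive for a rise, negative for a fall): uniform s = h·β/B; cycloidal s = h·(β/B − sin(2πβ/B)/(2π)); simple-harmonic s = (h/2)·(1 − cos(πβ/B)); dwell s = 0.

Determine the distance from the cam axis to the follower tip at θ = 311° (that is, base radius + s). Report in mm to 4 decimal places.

seg 1 [0°–265.5°] uniform, h=30: full span → s += 30 → s = 30.0000
seg 2 [265.5°–318.3°] simple-harmonic, h=-7: θ=311° here. β=45.5, B=52.8. -7/2·(1 − cos(π·0.8617)) = -6.6750 → s = 23.3250
radial distance = base radius + s = 27 + 23.3250 = 50.3250

50.3250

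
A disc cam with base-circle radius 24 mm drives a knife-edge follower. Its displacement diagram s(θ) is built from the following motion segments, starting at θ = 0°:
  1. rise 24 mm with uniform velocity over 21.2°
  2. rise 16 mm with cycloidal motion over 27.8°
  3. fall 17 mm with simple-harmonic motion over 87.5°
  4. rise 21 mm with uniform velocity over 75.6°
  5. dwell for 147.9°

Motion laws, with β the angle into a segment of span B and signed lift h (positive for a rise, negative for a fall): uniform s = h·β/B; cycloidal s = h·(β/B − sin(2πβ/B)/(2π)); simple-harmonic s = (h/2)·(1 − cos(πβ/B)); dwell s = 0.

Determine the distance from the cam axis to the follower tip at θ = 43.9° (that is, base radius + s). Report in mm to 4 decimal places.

seg 1 [0°–21.2°] uniform, h=24: full span → s += 24 → s = 24.0000
seg 2 [21.2°–49°] cycloidal, h=16: θ=43.9° here. β=22.7, B=27.8. 16·(0.8165 − sin(2π·0.8165)/(2π)) = 15.3919 → s = 39.3919
radial distance = base radius + s = 24 + 39.3919 = 63.3919

63.3919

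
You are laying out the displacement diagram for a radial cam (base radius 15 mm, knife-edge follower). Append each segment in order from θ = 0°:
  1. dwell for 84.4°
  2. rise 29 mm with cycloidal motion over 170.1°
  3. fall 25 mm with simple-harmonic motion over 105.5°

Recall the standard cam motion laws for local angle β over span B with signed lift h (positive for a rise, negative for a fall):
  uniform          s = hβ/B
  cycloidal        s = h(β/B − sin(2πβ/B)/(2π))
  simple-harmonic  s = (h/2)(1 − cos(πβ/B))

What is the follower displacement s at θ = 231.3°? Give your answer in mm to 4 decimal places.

seg 1 [0°–84.4°] dwell: s stays 0.0000
seg 2 [84.4°–254.5°] cycloidal, h=29: θ=231.3° here. β=146.9, B=170.1. 29·(0.8636 − sin(2π·0.8636)/(2π)) = 28.5333 → s = 28.5333

28.5333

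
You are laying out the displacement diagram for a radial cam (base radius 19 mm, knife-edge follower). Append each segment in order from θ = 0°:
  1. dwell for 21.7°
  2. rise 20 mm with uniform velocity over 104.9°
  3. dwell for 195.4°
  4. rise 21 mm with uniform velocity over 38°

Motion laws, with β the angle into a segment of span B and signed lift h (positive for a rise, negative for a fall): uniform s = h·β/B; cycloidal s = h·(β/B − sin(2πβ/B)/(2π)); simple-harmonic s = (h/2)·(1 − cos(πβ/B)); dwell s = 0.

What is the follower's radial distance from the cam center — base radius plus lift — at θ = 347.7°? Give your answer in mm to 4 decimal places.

seg 1 [0°–21.7°] dwell: s stays 0.0000
seg 2 [21.7°–126.6°] uniform, h=20: full span → s += 20 → s = 20.0000
seg 3 [126.6°–322°] dwell: s stays 20.0000
seg 4 [322°–360°] uniform, h=21: θ=347.7° here. β=25.7, B=38. 21·25.7/38 = 14.2026 → s = 34.2026
radial distance = base radius + s = 19 + 34.2026 = 53.2026

53.2026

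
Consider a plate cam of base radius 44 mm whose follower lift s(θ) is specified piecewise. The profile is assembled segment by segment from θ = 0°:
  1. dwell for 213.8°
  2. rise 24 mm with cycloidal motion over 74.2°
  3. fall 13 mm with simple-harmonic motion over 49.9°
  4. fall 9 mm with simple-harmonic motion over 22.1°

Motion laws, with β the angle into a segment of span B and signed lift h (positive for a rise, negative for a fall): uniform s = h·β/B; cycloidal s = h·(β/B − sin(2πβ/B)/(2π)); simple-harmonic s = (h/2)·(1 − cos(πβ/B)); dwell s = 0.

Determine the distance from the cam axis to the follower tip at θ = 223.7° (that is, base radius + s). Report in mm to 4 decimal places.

seg 1 [0°–213.8°] dwell: s stays 0.0000
seg 2 [213.8°–288°] cycloidal, h=24: θ=223.7° here. β=9.9, B=74.2. 24·(0.1334 − sin(2π·0.1334)/(2π)) = 0.3621 → s = 0.3621
radial distance = base radius + s = 44 + 0.3621 = 44.3621

44.3621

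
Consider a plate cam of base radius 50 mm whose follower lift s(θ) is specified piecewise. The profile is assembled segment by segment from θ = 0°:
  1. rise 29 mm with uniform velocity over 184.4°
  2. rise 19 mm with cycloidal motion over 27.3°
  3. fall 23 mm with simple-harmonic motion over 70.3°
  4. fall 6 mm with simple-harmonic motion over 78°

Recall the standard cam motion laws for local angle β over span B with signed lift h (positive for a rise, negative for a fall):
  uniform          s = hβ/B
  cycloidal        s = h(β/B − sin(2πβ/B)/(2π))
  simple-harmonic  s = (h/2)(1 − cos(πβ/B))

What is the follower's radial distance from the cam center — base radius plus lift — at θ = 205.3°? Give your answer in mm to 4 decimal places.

seg 1 [0°–184.4°] uniform, h=29: full span → s += 29 → s = 29.0000
seg 2 [184.4°–211.7°] cycloidal, h=19: θ=205.3° here. β=20.9, B=27.3. 19·(0.7656 − sin(2π·0.7656)/(2π)) = 17.5553 → s = 46.5553
radial distance = base radius + s = 50 + 46.5553 = 96.5553

96.5553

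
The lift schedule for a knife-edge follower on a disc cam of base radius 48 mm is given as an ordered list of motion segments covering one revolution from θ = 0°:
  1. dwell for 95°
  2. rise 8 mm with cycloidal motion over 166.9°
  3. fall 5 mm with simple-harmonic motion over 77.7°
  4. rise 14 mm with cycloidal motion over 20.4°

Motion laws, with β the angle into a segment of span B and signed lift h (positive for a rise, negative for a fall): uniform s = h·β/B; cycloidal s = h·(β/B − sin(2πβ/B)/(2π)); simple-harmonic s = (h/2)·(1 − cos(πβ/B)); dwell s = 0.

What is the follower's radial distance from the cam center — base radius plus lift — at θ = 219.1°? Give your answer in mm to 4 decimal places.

seg 1 [0°–95°] dwell: s stays 0.0000
seg 2 [95°–261.9°] cycloidal, h=8: θ=219.1° here. β=124.1, B=166.9. 8·(0.7436 − sin(2π·0.7436)/(2π)) = 7.2207 → s = 7.2207
radial distance = base radius + s = 48 + 7.2207 = 55.2207

55.2207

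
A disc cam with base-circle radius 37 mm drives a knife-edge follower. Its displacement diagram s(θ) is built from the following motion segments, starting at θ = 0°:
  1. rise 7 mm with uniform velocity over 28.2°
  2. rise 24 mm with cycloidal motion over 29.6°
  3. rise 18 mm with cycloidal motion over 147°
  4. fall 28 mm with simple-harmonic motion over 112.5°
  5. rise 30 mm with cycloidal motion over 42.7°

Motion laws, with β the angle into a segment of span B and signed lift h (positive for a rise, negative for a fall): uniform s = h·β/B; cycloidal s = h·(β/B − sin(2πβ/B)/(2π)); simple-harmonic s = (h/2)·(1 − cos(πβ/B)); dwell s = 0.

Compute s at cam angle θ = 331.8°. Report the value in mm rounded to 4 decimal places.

seg 1 [0°–28.2°] uniform, h=7: full span → s += 7 → s = 7.0000
seg 2 [28.2°–57.8°] cycloidal, h=24: full span → s += 24 → s = 31.0000
seg 3 [57.8°–204.8°] cycloidal, h=18: full span → s += 18 → s = 49.0000
seg 4 [204.8°–317.3°] simple-harmonic, h=-28: full span → s += -28 → s = 21.0000
seg 5 [317.3°–360°] cycloidal, h=30: θ=331.8° here. β=14.5, B=42.7. 30·(0.3396 − sin(2π·0.3396)/(2π)) = 6.1492 → s = 27.1492

27.1492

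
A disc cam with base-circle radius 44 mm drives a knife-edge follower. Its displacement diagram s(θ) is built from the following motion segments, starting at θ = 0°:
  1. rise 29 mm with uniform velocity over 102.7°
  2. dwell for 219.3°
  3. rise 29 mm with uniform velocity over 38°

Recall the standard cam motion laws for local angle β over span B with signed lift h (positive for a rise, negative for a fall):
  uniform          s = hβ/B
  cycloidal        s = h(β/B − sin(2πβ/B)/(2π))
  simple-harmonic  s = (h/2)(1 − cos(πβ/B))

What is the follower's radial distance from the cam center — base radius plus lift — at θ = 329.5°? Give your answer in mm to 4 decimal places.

seg 1 [0°–102.7°] uniform, h=29: full span → s += 29 → s = 29.0000
seg 2 [102.7°–322°] dwell: s stays 29.0000
seg 3 [322°–360°] uniform, h=29: θ=329.5° here. β=7.5, B=38. 29·7.5/38 = 5.7237 → s = 34.7237
radial distance = base radius + s = 44 + 34.7237 = 78.7237

78.7237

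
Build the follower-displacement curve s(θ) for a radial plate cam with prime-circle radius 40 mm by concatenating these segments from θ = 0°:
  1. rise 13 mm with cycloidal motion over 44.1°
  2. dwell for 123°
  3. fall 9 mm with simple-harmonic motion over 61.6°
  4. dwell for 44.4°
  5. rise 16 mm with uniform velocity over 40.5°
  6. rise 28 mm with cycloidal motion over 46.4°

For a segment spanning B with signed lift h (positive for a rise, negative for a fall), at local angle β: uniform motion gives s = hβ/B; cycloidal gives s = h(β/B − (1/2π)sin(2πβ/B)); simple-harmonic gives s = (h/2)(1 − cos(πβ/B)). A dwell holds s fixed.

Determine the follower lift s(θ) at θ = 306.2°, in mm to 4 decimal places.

seg 1 [0°–44.1°] cycloidal, h=13: full span → s += 13 → s = 13.0000
seg 2 [44.1°–167.1°] dwell: s stays 13.0000
seg 3 [167.1°–228.7°] simple-harmonic, h=-9: full span → s += -9 → s = 4.0000
seg 4 [228.7°–273.1°] dwell: s stays 4.0000
seg 5 [273.1°–313.6°] uniform, h=16: θ=306.2° here. β=33.1, B=40.5. 16·33.1/40.5 = 13.0765 → s = 17.0765

17.0765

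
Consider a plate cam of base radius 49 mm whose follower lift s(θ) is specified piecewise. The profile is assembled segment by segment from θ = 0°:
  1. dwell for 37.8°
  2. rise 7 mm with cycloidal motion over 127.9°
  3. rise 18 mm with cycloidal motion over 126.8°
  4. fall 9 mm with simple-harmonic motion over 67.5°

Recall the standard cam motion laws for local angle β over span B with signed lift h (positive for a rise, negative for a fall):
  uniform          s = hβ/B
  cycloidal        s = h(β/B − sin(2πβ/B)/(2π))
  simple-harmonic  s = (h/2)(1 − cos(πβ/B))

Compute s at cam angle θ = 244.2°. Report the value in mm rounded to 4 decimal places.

seg 1 [0°–37.8°] dwell: s stays 0.0000
seg 2 [37.8°–165.7°] cycloidal, h=7: full span → s += 7 → s = 7.0000
seg 3 [165.7°–292.5°] cycloidal, h=18: θ=244.2° here. β=78.5, B=126.8. 18·(0.6191 − sin(2π·0.6191)/(2π)) = 13.0926 → s = 20.0926

20.0926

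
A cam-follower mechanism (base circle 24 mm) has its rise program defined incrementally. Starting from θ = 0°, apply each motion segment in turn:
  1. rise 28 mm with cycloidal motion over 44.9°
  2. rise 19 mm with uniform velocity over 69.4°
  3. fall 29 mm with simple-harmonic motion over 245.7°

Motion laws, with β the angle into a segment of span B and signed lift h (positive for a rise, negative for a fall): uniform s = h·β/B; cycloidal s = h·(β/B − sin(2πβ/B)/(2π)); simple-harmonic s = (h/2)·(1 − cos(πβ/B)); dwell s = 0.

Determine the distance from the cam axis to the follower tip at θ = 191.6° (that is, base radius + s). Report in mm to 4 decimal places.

seg 1 [0°–44.9°] cycloidal, h=28: full span → s += 28 → s = 28.0000
seg 2 [44.9°–114.3°] uniform, h=19: full span → s += 19 → s = 47.0000
seg 3 [114.3°–360°] simple-harmonic, h=-29: θ=191.6° here. β=77.3, B=245.7. -29/2·(1 − cos(π·0.3146)) = -6.5244 → s = 40.4756
radial distance = base radius + s = 24 + 40.4756 = 64.4756

64.4756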